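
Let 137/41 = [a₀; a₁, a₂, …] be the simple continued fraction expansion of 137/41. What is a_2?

1

Apply division with remainder until the remainder is 0:
137 ÷ 41 → quotient 3, remainder 14
41 ÷ 14 → quotient 2, remainder 13
14 ÷ 13 → quotient 1, remainder 1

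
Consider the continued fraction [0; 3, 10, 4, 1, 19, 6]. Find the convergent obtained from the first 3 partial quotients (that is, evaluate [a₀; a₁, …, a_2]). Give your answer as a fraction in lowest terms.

10/31

a_0 = 0: 0/1
a_1 = 3: 1/3
a_2 = 10: 10/31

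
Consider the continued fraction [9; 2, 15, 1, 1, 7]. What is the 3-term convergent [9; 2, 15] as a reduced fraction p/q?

Start with 15.
2 + 1/(15/1) = 2 + 1/15 = 31/15
9 + 1/(31/15) = 9 + 15/31 = 294/31

294/31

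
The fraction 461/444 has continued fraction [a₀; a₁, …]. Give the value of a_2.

8

461 = 1·444 + 17, so a_0 = 1
444 = 26·17 + 2, so a_1 = 26
17 = 8·2 + 1, so a_2 = 8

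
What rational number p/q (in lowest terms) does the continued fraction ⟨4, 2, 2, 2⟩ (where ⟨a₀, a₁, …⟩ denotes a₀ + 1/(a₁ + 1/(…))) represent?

Start with 2.
2 + 1/(2/1) = 2 + 1/2 = 5/2
2 + 1/(5/2) = 2 + 2/5 = 12/5
4 + 1/(12/5) = 4 + 5/12 = 53/12

53/12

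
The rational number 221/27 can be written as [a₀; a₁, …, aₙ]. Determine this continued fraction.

221 = 8·27 + 5, so a_0 = 8
27 = 5·5 + 2, so a_1 = 5
5 = 2·2 + 1, so a_2 = 2
2 = 2·1 + 0, so a_3 = 2

[8; 5, 2, 2]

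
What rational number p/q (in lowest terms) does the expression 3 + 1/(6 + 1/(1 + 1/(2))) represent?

63/20

Start with 2.
1 + 1/(2/1) = 1 + 1/2 = 3/2
6 + 1/(3/2) = 6 + 2/3 = 20/3
3 + 1/(20/3) = 3 + 3/20 = 63/20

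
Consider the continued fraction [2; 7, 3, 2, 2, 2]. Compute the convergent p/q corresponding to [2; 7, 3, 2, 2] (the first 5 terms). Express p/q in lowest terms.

Build up convergents one term at a time:
a_0 = 2: 2/1
a_1 = 7: 15/7
a_2 = 3: 47/22
a_3 = 2: 109/51
a_4 = 2: 265/124

265/124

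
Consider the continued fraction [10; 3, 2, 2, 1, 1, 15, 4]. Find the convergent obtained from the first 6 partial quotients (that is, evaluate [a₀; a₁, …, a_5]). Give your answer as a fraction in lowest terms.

Work from the innermost term outward:
Start with 1.
1 + 1/(1/1) = 1 + 1/1 = 2/1
2 + 1/(2/1) = 2 + 1/2 = 5/2
2 + 1/(5/2) = 2 + 2/5 = 12/5
3 + 1/(12/5) = 3 + 5/12 = 41/12
10 + 1/(41/12) = 10 + 12/41 = 422/41

422/41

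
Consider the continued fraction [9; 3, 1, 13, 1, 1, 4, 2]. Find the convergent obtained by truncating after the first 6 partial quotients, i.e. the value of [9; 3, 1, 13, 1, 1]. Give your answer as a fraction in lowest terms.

Compute successive convergents:
a_0 = 9: 9/1
a_1 = 3: 28/3
a_2 = 1: 37/4
a_3 = 13: 509/55
a_4 = 1: 546/59
a_5 = 1: 1055/114

1055/114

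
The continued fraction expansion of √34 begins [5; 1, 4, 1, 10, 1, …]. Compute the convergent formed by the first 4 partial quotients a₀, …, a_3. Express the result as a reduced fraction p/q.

Start with 1.
4 + 1/(1/1) = 4 + 1/1 = 5/1
1 + 1/(5/1) = 1 + 1/5 = 6/5
5 + 1/(6/5) = 5 + 5/6 = 35/6

35/6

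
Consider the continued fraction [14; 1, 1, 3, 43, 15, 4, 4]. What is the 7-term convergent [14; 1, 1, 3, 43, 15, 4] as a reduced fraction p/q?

Compute successive convergents:
a_0 = 14: 14/1
a_1 = 1: 15/1
a_2 = 1: 29/2
a_3 = 3: 102/7
a_4 = 43: 4415/303
a_5 = 15: 66327/4552
a_6 = 4: 269723/18511

269723/18511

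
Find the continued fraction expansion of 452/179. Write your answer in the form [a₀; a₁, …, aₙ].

⌊452/179⌋ = 2, remainder 94
⌊179/94⌋ = 1, remainder 85
⌊94/85⌋ = 1, remainder 9
⌊85/9⌋ = 9, remainder 4
⌊9/4⌋ = 2, remainder 1
⌊4/1⌋ = 4, remainder 0

[2; 1, 1, 9, 2, 4]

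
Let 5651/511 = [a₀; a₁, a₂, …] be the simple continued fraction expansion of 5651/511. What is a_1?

17

Apply division with remainder until the remainder is 0:
⌊5651/511⌋ = 11, remainder 30
⌊511/30⌋ = 17, remainder 1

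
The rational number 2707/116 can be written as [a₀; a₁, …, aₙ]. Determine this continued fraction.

[23; 2, 1, 38]

Apply division with remainder until the remainder is 0:
2707 = 23·116 + 39, so a_0 = 23
116 = 2·39 + 38, so a_1 = 2
39 = 1·38 + 1, so a_2 = 1
38 = 38·1 + 0, so a_3 = 38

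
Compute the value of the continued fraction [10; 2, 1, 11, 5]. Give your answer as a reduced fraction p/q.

Start with 5.
11 + 1/(5/1) = 11 + 1/5 = 56/5
1 + 1/(56/5) = 1 + 5/56 = 61/56
2 + 1/(61/56) = 2 + 56/61 = 178/61
10 + 1/(178/61) = 10 + 61/178 = 1841/178

1841/178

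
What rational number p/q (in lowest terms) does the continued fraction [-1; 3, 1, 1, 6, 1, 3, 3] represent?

-479/668

Work from the innermost term outward:
Start with 3.
3 + 1/(3/1) = 3 + 1/3 = 10/3
1 + 1/(10/3) = 1 + 3/10 = 13/10
6 + 1/(13/10) = 6 + 10/13 = 88/13
1 + 1/(88/13) = 1 + 13/88 = 101/88
1 + 1/(101/88) = 1 + 88/101 = 189/101
3 + 1/(189/101) = 3 + 101/189 = 668/189
-1 + 1/(668/189) = -1 + 189/668 = -479/668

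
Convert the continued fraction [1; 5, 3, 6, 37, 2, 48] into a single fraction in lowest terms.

438283/368889

Use the convergent recurrence hₖ = aₖ·hₖ₋₁ + hₖ₋₂ (and likewise for the denominators kₖ):
a_0 = 1: 1/1
a_1 = 5: 6/5
a_2 = 3: 19/16
a_3 = 6: 120/101
a_4 = 37: 4459/3753
a_5 = 2: 9038/7607
a_6 = 48: 438283/368889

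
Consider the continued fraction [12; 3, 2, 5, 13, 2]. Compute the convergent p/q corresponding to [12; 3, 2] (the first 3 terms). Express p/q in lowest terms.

a_0 = 12: 12/1
a_1 = 3: 37/3
a_2 = 2: 86/7

86/7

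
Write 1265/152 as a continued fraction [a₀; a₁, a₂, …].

[8; 3, 9, 1, 4]

1265 = 8·152 + 49, so a_0 = 8
152 = 3·49 + 5, so a_1 = 3
49 = 9·5 + 4, so a_2 = 9
5 = 1·4 + 1, so a_3 = 1
4 = 4·1 + 0, so a_4 = 4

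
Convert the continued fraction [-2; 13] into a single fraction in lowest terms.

Start with 13.
-2 + 1/(13/1) = -2 + 1/13 = -25/13

-25/13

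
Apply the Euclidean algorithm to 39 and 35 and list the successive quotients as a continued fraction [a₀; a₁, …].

[1; 8, 1, 3]

⌊39/35⌋ = 1, remainder 4
⌊35/4⌋ = 8, remainder 3
⌊4/3⌋ = 1, remainder 1
⌊3/1⌋ = 3, remainder 0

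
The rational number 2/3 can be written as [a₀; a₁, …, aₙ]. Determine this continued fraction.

[0; 1, 2]

Apply division with remainder until the remainder is 0:
2 ÷ 3 → quotient 0, remainder 2
3 ÷ 2 → quotient 1, remainder 1
2 ÷ 1 → quotient 2, remainder 0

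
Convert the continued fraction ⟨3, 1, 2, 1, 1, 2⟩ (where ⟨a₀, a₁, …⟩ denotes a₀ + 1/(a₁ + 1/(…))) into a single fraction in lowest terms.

67/18

a_0 = 3: 3/1
a_1 = 1: 4/1
a_2 = 2: 11/3
a_3 = 1: 15/4
a_4 = 1: 26/7
a_5 = 2: 67/18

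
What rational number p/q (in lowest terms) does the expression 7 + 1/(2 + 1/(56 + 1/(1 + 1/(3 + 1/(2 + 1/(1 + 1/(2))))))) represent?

30050/4009

Starting at the tail and folding back:
Start with 2.
1 + 1/(2/1) = 1 + 1/2 = 3/2
2 + 1/(3/2) = 2 + 2/3 = 8/3
3 + 1/(8/3) = 3 + 3/8 = 27/8
1 + 1/(27/8) = 1 + 8/27 = 35/27
56 + 1/(35/27) = 56 + 27/35 = 1987/35
2 + 1/(1987/35) = 2 + 35/1987 = 4009/1987
7 + 1/(4009/1987) = 7 + 1987/4009 = 30050/4009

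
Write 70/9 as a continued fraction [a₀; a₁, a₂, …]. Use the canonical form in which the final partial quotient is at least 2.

[7; 1, 3, 2]

Run the Euclidean algorithm, recording each quotient:
70 ÷ 9 → quotient 7, remainder 7
9 ÷ 7 → quotient 1, remainder 2
7 ÷ 2 → quotient 3, remainder 1
2 ÷ 1 → quotient 2, remainder 0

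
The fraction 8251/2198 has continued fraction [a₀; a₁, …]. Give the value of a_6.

⌊8251/2198⌋ = 3, remainder 1657
⌊2198/1657⌋ = 1, remainder 541
⌊1657/541⌋ = 3, remainder 34
⌊541/34⌋ = 15, remainder 31
⌊34/31⌋ = 1, remainder 3
⌊31/3⌋ = 10, remainder 1
⌊3/1⌋ = 3, remainder 0

3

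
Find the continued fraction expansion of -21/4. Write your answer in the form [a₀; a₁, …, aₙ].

-21 ÷ 4 → quotient -6, remainder 3
4 ÷ 3 → quotient 1, remainder 1
3 ÷ 1 → quotient 3, remainder 0

[-6; 1, 3]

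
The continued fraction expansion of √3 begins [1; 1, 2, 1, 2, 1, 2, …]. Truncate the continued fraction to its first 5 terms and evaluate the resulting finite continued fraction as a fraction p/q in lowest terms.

19/11

Use the convergent recurrence hₖ = aₖ·hₖ₋₁ + hₖ₋₂ (and likewise for the denominators kₖ):
a_0 = 1: 1/1
a_1 = 1: 2/1
a_2 = 2: 5/3
a_3 = 1: 7/4
a_4 = 2: 19/11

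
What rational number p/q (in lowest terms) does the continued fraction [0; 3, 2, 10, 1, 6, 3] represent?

500/1739

Starting at the tail and folding back:
Start with 3.
6 + 1/(3/1) = 6 + 1/3 = 19/3
1 + 1/(19/3) = 1 + 3/19 = 22/19
10 + 1/(22/19) = 10 + 19/22 = 239/22
2 + 1/(239/22) = 2 + 22/239 = 500/239
3 + 1/(500/239) = 3 + 239/500 = 1739/500
0 + 1/(1739/500) = 0 + 500/1739 = 500/1739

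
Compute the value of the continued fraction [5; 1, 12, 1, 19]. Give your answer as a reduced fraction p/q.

1654/279

a_0 = 5: 5/1
a_1 = 1: 6/1
a_2 = 12: 77/13
a_3 = 1: 83/14
a_4 = 19: 1654/279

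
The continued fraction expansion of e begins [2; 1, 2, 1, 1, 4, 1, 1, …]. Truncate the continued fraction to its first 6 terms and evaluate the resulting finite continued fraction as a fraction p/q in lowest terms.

Use the convergent recurrence hₖ = aₖ·hₖ₋₁ + hₖ₋₂ (and likewise for the denominators kₖ):
a_0 = 2: 2/1
a_1 = 1: 3/1
a_2 = 2: 8/3
a_3 = 1: 11/4
a_4 = 1: 19/7
a_5 = 4: 87/32

87/32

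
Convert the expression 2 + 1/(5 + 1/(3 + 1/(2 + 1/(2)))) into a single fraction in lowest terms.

Collapse the nested fraction from the inside out:
Start with 2.
2 + 1/(2/1) = 2 + 1/2 = 5/2
3 + 1/(5/2) = 3 + 2/5 = 17/5
5 + 1/(17/5) = 5 + 5/17 = 90/17
2 + 1/(90/17) = 2 + 17/90 = 197/90

197/90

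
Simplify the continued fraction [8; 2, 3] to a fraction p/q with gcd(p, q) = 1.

59/7

Start with 3.
2 + 1/(3/1) = 2 + 1/3 = 7/3
8 + 1/(7/3) = 8 + 3/7 = 59/7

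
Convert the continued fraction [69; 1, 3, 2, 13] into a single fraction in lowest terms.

8443/121

a_0 = 69: 69/1
a_1 = 1: 70/1
a_2 = 3: 279/4
a_3 = 2: 628/9
a_4 = 13: 8443/121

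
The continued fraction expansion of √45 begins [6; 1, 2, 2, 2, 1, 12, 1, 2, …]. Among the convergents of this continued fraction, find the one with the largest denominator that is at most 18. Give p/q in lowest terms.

114/17

List convergents until the denominator exceeds the bound:
a_0 = 6: 6/1  (≤ bound)
a_1 = 1: 7/1  (≤ bound)
a_2 = 2: 20/3  (≤ bound)
a_3 = 2: 47/7  (≤ bound)
a_4 = 2: 114/17  (≤ bound)
a_5 = 1: 161/24  (> 18, stop)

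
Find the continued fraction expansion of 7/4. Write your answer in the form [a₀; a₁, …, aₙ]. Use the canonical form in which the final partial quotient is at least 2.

7 = 1·4 + 3, so a_0 = 1
4 = 1·3 + 1, so a_1 = 1
3 = 3·1 + 0, so a_2 = 3

[1; 1, 3]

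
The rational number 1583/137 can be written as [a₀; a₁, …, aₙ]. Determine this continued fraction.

1583 ÷ 137 → quotient 11, remainder 76
137 ÷ 76 → quotient 1, remainder 61
76 ÷ 61 → quotient 1, remainder 15
61 ÷ 15 → quotient 4, remainder 1
15 ÷ 1 → quotient 15, remainder 0

[11; 1, 1, 4, 15]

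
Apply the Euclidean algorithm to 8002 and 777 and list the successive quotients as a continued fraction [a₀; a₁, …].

[10; 3, 2, 1, 6, 2, 1, 3]

⌊8002/777⌋ = 10, remainder 232
⌊777/232⌋ = 3, remainder 81
⌊232/81⌋ = 2, remainder 70
⌊81/70⌋ = 1, remainder 11
⌊70/11⌋ = 6, remainder 4
⌊11/4⌋ = 2, remainder 3
⌊4/3⌋ = 1, remainder 1
⌊3/1⌋ = 3, remainder 0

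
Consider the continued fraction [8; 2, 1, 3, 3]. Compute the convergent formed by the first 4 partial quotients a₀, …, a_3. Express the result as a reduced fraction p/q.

92/11

Compute successive convergents:
a_0 = 8: 8/1
a_1 = 2: 17/2
a_2 = 1: 25/3
a_3 = 3: 92/11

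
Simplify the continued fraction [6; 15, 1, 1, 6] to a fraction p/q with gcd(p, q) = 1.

Start with 6.
1 + 1/(6/1) = 1 + 1/6 = 7/6
1 + 1/(7/6) = 1 + 6/7 = 13/7
15 + 1/(13/7) = 15 + 7/13 = 202/13
6 + 1/(202/13) = 6 + 13/202 = 1225/202

1225/202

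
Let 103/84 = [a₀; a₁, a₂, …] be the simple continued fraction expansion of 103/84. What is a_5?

⌊103/84⌋ = 1, remainder 19
⌊84/19⌋ = 4, remainder 8
⌊19/8⌋ = 2, remainder 3
⌊8/3⌋ = 2, remainder 2
⌊3/2⌋ = 1, remainder 1
⌊2/1⌋ = 2, remainder 0

2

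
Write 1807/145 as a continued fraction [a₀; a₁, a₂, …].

[12; 2, 6, 11]

Apply division with remainder until the remainder is 0:
1807 = 12·145 + 67, so a_0 = 12
145 = 2·67 + 11, so a_1 = 2
67 = 6·11 + 1, so a_2 = 6
11 = 11·1 + 0, so a_3 = 11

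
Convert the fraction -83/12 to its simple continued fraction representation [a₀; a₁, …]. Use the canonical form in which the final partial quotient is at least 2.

-83 ÷ 12 → quotient -7, remainder 1
12 ÷ 1 → quotient 12, remainder 0

[-7; 12]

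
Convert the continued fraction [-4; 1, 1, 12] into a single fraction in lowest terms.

a_0 = -4: -4/1
a_1 = 1: -3/1
a_2 = 1: -7/2
a_3 = 12: -87/25

-87/25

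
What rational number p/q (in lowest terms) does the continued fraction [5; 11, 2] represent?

a_0 = 5: 5/1
a_1 = 11: 56/11
a_2 = 2: 117/23

117/23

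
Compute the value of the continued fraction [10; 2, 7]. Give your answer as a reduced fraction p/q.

a_0 = 10: 10/1
a_1 = 2: 21/2
a_2 = 7: 157/15

157/15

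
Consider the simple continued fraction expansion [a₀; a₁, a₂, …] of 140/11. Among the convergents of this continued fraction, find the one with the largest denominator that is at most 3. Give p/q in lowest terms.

38/3

a_0 = 12: 12/1  (≤ bound)
a_1 = 1: 13/1  (≤ bound)
a_2 = 2: 38/3  (≤ bound)
a_3 = 1: 51/4  (> 3, stop)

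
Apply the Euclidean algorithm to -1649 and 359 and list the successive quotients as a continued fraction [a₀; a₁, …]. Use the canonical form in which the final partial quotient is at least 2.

-1649 = -5·359 + 146, so a_0 = -5
359 = 2·146 + 67, so a_1 = 2
146 = 2·67 + 12, so a_2 = 2
67 = 5·12 + 7, so a_3 = 5
12 = 1·7 + 5, so a_4 = 1
7 = 1·5 + 2, so a_5 = 1
5 = 2·2 + 1, so a_6 = 2
2 = 2·1 + 0, so a_7 = 2

[-5; 2, 2, 5, 1, 1, 2, 2]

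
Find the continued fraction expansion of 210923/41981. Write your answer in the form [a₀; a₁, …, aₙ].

[5; 41, 4, 5, 3, 1, 1, 6]

Repeatedly divide and take the remainder:
⌊210923/41981⌋ = 5, remainder 1018
⌊41981/1018⌋ = 41, remainder 243
⌊1018/243⌋ = 4, remainder 46
⌊243/46⌋ = 5, remainder 13
⌊46/13⌋ = 3, remainder 7
⌊13/7⌋ = 1, remainder 6
⌊7/6⌋ = 1, remainder 1
⌊6/1⌋ = 6, remainder 0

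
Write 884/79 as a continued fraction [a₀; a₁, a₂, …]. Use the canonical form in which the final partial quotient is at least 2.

[11; 5, 3, 1, 3]

884 ÷ 79 → quotient 11, remainder 15
79 ÷ 15 → quotient 5, remainder 4
15 ÷ 4 → quotient 3, remainder 3
4 ÷ 3 → quotient 1, remainder 1
3 ÷ 1 → quotient 3, remainder 0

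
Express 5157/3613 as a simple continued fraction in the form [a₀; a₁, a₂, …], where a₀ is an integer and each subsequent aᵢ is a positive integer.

[1; 2, 2, 1, 15, 1, 14, 2]

Repeatedly divide and take the remainder:
5157 ÷ 3613 → quotient 1, remainder 1544
3613 ÷ 1544 → quotient 2, remainder 525
1544 ÷ 525 → quotient 2, remainder 494
525 ÷ 494 → quotient 1, remainder 31
494 ÷ 31 → quotient 15, remainder 29
31 ÷ 29 → quotient 1, remainder 2
29 ÷ 2 → quotient 14, remainder 1
2 ÷ 1 → quotient 2, remainder 0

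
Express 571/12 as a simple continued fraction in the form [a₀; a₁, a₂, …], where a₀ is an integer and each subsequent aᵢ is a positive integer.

571 ÷ 12 → quotient 47, remainder 7
12 ÷ 7 → quotient 1, remainder 5
7 ÷ 5 → quotient 1, remainder 2
5 ÷ 2 → quotient 2, remainder 1
2 ÷ 1 → quotient 2, remainder 0

[47; 1, 1, 2, 2]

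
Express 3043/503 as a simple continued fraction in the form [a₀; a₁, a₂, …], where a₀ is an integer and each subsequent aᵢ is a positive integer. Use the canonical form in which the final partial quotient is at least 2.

3043 = 6·503 + 25, so a_0 = 6
503 = 20·25 + 3, so a_1 = 20
25 = 8·3 + 1, so a_2 = 8
3 = 3·1 + 0, so a_3 = 3

[6; 20, 8, 3]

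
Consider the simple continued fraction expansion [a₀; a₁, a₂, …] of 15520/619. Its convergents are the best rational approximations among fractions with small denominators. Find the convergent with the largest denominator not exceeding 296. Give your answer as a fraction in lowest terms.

List convergents until the denominator exceeds the bound:
a_0 = 25: 25/1  (≤ bound)
a_1 = 13: 326/13  (≤ bound)
a_2 = 1: 351/14  (≤ bound)
a_3 = 3: 1379/55  (≤ bound)
a_4 = 11: 15520/619  (> 296, stop)

1379/55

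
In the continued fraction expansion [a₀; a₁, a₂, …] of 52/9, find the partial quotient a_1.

1

Repeatedly divide and take the remainder:
52 ÷ 9 → quotient 5, remainder 7
9 ÷ 7 → quotient 1, remainder 2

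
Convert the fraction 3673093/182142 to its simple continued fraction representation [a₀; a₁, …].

[20; 6, 48, 2, 13, 1, 2, 7]

3673093 = 20·182142 + 30253, so a_0 = 20
182142 = 6·30253 + 624, so a_1 = 6
30253 = 48·624 + 301, so a_2 = 48
624 = 2·301 + 22, so a_3 = 2
301 = 13·22 + 15, so a_4 = 13
22 = 1·15 + 7, so a_5 = 1
15 = 2·7 + 1, so a_6 = 2
7 = 7·1 + 0, so a_7 = 7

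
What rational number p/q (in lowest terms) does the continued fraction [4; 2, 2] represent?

a_0 = 4: 4/1
a_1 = 2: 9/2
a_2 = 2: 22/5

22/5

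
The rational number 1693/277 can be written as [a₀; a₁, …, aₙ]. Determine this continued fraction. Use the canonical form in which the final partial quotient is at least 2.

1693 = 6·277 + 31, so a_0 = 6
277 = 8·31 + 29, so a_1 = 8
31 = 1·29 + 2, so a_2 = 1
29 = 14·2 + 1, so a_3 = 14
2 = 2·1 + 0, so a_4 = 2

[6; 8, 1, 14, 2]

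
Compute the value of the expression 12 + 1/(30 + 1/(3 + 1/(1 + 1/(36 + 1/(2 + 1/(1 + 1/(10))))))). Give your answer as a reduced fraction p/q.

1728368/143635

Start with 10.
1 + 1/(10/1) = 1 + 1/10 = 11/10
2 + 1/(11/10) = 2 + 10/11 = 32/11
36 + 1/(32/11) = 36 + 11/32 = 1163/32
1 + 1/(1163/32) = 1 + 32/1163 = 1195/1163
3 + 1/(1195/1163) = 3 + 1163/1195 = 4748/1195
30 + 1/(4748/1195) = 30 + 1195/4748 = 143635/4748
12 + 1/(143635/4748) = 12 + 4748/143635 = 1728368/143635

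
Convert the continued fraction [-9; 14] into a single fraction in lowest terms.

a_0 = -9: -9/1
a_1 = 14: -125/14

-125/14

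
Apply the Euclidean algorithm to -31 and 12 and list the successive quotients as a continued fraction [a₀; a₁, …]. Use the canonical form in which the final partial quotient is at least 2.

⌊-31/12⌋ = -3, remainder 5
⌊12/5⌋ = 2, remainder 2
⌊5/2⌋ = 2, remainder 1
⌊2/1⌋ = 2, remainder 0

[-3; 2, 2, 2]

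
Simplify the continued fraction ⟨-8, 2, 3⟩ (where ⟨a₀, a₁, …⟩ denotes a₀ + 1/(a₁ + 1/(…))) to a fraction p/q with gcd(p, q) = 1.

Start with 3.
2 + 1/(3/1) = 2 + 1/3 = 7/3
-8 + 1/(7/3) = -8 + 3/7 = -53/7

-53/7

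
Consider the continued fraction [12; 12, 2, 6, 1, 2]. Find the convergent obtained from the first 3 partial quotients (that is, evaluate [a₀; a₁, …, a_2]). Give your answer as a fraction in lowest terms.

Work from the innermost term outward:
Start with 2.
12 + 1/(2/1) = 12 + 1/2 = 25/2
12 + 1/(25/2) = 12 + 2/25 = 302/25

302/25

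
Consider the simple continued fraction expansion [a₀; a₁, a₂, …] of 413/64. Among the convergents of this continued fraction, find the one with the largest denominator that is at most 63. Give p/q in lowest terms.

71/11

a_0 = 6: 6/1  (≤ bound)
a_1 = 2: 13/2  (≤ bound)
a_2 = 4: 58/9  (≤ bound)
a_3 = 1: 71/11  (≤ bound)
a_4 = 5: 413/64  (> 63, stop)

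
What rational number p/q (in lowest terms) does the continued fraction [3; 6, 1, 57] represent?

Compute successive convergents:
a_0 = 3: 3/1
a_1 = 6: 19/6
a_2 = 1: 22/7
a_3 = 57: 1273/405

1273/405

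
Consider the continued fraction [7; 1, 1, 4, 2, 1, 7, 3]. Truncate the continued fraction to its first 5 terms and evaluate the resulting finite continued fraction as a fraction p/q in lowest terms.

a_0 = 7: 7/1
a_1 = 1: 8/1
a_2 = 1: 15/2
a_3 = 4: 68/9
a_4 = 2: 151/20

151/20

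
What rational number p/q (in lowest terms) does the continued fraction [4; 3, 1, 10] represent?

Start with 10.
1 + 1/(10/1) = 1 + 1/10 = 11/10
3 + 1/(11/10) = 3 + 10/11 = 43/11
4 + 1/(43/11) = 4 + 11/43 = 183/43

183/43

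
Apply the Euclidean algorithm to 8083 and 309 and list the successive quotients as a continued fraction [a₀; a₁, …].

8083 ÷ 309 → quotient 26, remainder 49
309 ÷ 49 → quotient 6, remainder 15
49 ÷ 15 → quotient 3, remainder 4
15 ÷ 4 → quotient 3, remainder 3
4 ÷ 3 → quotient 1, remainder 1
3 ÷ 1 → quotient 3, remainder 0

[26; 6, 3, 3, 1, 3]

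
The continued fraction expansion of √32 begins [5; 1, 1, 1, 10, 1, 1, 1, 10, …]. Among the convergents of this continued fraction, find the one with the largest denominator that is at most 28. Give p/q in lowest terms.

17/3

a_0 = 5: 5/1  (≤ bound)
a_1 = 1: 6/1  (≤ bound)
a_2 = 1: 11/2  (≤ bound)
a_3 = 1: 17/3  (≤ bound)
a_4 = 10: 181/32  (> 28, stop)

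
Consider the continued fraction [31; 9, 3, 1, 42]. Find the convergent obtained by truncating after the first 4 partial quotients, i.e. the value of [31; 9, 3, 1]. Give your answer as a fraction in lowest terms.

1151/37

Start with 1.
3 + 1/(1/1) = 3 + 1/1 = 4/1
9 + 1/(4/1) = 9 + 1/4 = 37/4
31 + 1/(37/4) = 31 + 4/37 = 1151/37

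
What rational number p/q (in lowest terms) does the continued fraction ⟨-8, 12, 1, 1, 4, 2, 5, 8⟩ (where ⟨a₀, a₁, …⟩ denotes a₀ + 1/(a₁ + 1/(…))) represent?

-88668/11195

Compute successive convergents:
a_0 = -8: -8/1
a_1 = 12: -95/12
a_2 = 1: -103/13
a_3 = 1: -198/25
a_4 = 4: -895/113
a_5 = 2: -1988/251
a_6 = 5: -10835/1368
a_7 = 8: -88668/11195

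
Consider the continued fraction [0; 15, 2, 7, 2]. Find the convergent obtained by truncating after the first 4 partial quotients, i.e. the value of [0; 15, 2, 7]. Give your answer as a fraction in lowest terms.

15/232

Starting at the tail and folding back:
Start with 7.
2 + 1/(7/1) = 2 + 1/7 = 15/7
15 + 1/(15/7) = 15 + 7/15 = 232/15
0 + 1/(232/15) = 0 + 15/232 = 15/232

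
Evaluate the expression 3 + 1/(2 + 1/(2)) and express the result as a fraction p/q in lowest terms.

17/5

a_0 = 3: 3/1
a_1 = 2: 7/2
a_2 = 2: 17/5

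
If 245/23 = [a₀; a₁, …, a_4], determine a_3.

Repeatedly divide and take the remainder:
⌊245/23⌋ = 10, remainder 15
⌊23/15⌋ = 1, remainder 8
⌊15/8⌋ = 1, remainder 7
⌊8/7⌋ = 1, remainder 1

1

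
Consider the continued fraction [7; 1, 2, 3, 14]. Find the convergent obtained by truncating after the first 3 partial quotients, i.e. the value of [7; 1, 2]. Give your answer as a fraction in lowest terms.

a_0 = 7: 7/1
a_1 = 1: 8/1
a_2 = 2: 23/3

23/3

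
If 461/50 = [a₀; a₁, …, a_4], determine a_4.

461 ÷ 50 → quotient 9, remainder 11
50 ÷ 11 → quotient 4, remainder 6
11 ÷ 6 → quotient 1, remainder 5
6 ÷ 5 → quotient 1, remainder 1
5 ÷ 1 → quotient 5, remainder 0

5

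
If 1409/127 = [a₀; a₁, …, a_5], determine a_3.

1

Repeatedly divide and take the remainder:
1409 = 11·127 + 12, so a_0 = 11
127 = 10·12 + 7, so a_1 = 10
12 = 1·7 + 5, so a_2 = 1
7 = 1·5 + 2, so a_3 = 1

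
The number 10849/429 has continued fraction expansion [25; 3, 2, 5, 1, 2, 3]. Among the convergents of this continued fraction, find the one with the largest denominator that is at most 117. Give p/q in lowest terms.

a_0 = 25: 25/1  (≤ bound)
a_1 = 3: 76/3  (≤ bound)
a_2 = 2: 177/7  (≤ bound)
a_3 = 5: 961/38  (≤ bound)
a_4 = 1: 1138/45  (≤ bound)
a_5 = 2: 3237/128  (> 117, stop)

1138/45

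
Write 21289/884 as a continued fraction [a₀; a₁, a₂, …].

[24; 12, 9, 8]

21289 ÷ 884 → quotient 24, remainder 73
884 ÷ 73 → quotient 12, remainder 8
73 ÷ 8 → quotient 9, remainder 1
8 ÷ 1 → quotient 8, remainder 0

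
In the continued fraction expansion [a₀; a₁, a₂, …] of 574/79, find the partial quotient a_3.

3

Apply division with remainder until the remainder is 0:
574 = 7·79 + 21, so a_0 = 7
79 = 3·21 + 16, so a_1 = 3
21 = 1·16 + 5, so a_2 = 1
16 = 3·5 + 1, so a_3 = 3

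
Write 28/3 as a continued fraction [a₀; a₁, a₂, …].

[9; 3]

28 ÷ 3 → quotient 9, remainder 1
3 ÷ 1 → quotient 3, remainder 0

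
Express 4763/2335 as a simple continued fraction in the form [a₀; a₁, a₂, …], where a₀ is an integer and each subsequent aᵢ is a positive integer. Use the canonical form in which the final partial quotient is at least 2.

[2; 25, 9, 3, 3]

Run the Euclidean algorithm, recording each quotient:
4763 = 2·2335 + 93, so a_0 = 2
2335 = 25·93 + 10, so a_1 = 25
93 = 9·10 + 3, so a_2 = 9
10 = 3·3 + 1, so a_3 = 3
3 = 3·1 + 0, so a_4 = 3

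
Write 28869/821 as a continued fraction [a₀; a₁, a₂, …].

[35; 6, 7, 1, 7, 2]

28869 = 35·821 + 134, so a_0 = 35
821 = 6·134 + 17, so a_1 = 6
134 = 7·17 + 15, so a_2 = 7
17 = 1·15 + 2, so a_3 = 1
15 = 7·2 + 1, so a_4 = 7
2 = 2·1 + 0, so a_5 = 2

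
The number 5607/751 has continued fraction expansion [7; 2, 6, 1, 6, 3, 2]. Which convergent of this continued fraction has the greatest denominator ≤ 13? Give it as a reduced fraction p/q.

97/13

a_0 = 7: 7/1  (≤ bound)
a_1 = 2: 15/2  (≤ bound)
a_2 = 6: 97/13  (≤ bound)
a_3 = 1: 112/15  (> 13, stop)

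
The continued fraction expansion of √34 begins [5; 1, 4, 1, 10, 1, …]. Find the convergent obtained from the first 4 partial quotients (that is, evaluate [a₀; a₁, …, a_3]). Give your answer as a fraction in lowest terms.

35/6

Build up convergents one term at a time:
a_0 = 5: 5/1
a_1 = 1: 6/1
a_2 = 4: 29/5
a_3 = 1: 35/6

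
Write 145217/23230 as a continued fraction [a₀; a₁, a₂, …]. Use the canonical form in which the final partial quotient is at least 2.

⌊145217/23230⌋ = 6, remainder 5837
⌊23230/5837⌋ = 3, remainder 5719
⌊5837/5719⌋ = 1, remainder 118
⌊5719/118⌋ = 48, remainder 55
⌊118/55⌋ = 2, remainder 8
⌊55/8⌋ = 6, remainder 7
⌊8/7⌋ = 1, remainder 1
⌊7/1⌋ = 7, remainder 0

[6; 3, 1, 48, 2, 6, 1, 7]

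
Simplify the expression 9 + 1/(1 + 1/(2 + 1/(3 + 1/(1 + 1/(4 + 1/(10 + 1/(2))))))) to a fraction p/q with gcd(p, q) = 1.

12873/1328

Collapse the nested fraction from the inside out:
Start with 2.
10 + 1/(2/1) = 10 + 1/2 = 21/2
4 + 1/(21/2) = 4 + 2/21 = 86/21
1 + 1/(86/21) = 1 + 21/86 = 107/86
3 + 1/(107/86) = 3 + 86/107 = 407/107
2 + 1/(407/107) = 2 + 107/407 = 921/407
1 + 1/(921/407) = 1 + 407/921 = 1328/921
9 + 1/(1328/921) = 9 + 921/1328 = 12873/1328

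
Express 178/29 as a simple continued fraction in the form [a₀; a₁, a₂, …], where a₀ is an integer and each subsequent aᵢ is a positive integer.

Run the Euclidean algorithm, recording each quotient:
178 = 6·29 + 4, so a_0 = 6
29 = 7·4 + 1, so a_1 = 7
4 = 4·1 + 0, so a_2 = 4

[6; 7, 4]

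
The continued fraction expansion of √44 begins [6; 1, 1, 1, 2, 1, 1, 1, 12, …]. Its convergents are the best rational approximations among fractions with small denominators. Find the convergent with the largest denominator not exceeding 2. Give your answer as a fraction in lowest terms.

13/2

a_0 = 6: 6/1  (≤ bound)
a_1 = 1: 7/1  (≤ bound)
a_2 = 1: 13/2  (≤ bound)
a_3 = 1: 20/3  (> 2, stop)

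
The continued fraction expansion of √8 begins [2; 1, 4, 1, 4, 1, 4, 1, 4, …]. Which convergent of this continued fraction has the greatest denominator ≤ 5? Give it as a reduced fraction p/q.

List convergents until the denominator exceeds the bound:
a_0 = 2: 2/1  (≤ bound)
a_1 = 1: 3/1  (≤ bound)
a_2 = 4: 14/5  (≤ bound)
a_3 = 1: 17/6  (> 5, stop)

14/5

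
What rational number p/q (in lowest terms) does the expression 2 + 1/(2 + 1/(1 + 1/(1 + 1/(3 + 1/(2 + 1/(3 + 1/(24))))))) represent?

8186/3425

a_0 = 2: 2/1
a_1 = 2: 5/2
a_2 = 1: 7/3
a_3 = 1: 12/5
a_4 = 3: 43/18
a_5 = 2: 98/41
a_6 = 3: 337/141
a_7 = 24: 8186/3425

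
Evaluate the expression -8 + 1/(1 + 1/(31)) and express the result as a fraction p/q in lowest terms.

a_0 = -8: -8/1
a_1 = 1: -7/1
a_2 = 31: -225/32

-225/32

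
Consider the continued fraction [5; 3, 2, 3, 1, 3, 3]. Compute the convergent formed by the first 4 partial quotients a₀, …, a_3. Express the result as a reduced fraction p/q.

Start with 3.
2 + 1/(3/1) = 2 + 1/3 = 7/3
3 + 1/(7/3) = 3 + 3/7 = 24/7
5 + 1/(24/7) = 5 + 7/24 = 127/24

127/24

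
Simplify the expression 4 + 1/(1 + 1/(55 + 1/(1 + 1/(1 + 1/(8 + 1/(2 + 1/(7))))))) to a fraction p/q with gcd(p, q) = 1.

75761/15206

a_0 = 4: 4/1
a_1 = 1: 5/1
a_2 = 55: 279/56
a_3 = 1: 284/57
a_4 = 1: 563/113
a_5 = 8: 4788/961
a_6 = 2: 10139/2035
a_7 = 7: 75761/15206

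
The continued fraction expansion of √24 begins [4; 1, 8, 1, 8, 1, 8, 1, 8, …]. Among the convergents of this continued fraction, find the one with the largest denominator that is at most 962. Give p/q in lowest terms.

4316/881

List convergents until the denominator exceeds the bound:
a_0 = 4: 4/1  (≤ bound)
a_1 = 1: 5/1  (≤ bound)
a_2 = 8: 44/9  (≤ bound)
a_3 = 1: 49/10  (≤ bound)
a_4 = 8: 436/89  (≤ bound)
a_5 = 1: 485/99  (≤ bound)
a_6 = 8: 4316/881  (≤ bound)
a_7 = 1: 4801/980  (> 962, stop)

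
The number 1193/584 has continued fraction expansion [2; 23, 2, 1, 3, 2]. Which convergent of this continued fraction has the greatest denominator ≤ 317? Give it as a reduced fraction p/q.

a_0 = 2: 2/1  (≤ bound)
a_1 = 23: 47/23  (≤ bound)
a_2 = 2: 96/47  (≤ bound)
a_3 = 1: 143/70  (≤ bound)
a_4 = 3: 525/257  (≤ bound)
a_5 = 2: 1193/584  (> 317, stop)

525/257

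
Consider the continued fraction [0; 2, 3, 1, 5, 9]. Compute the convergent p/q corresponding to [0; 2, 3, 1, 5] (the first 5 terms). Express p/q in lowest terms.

23/52

Start with 5.
1 + 1/(5/1) = 1 + 1/5 = 6/5
3 + 1/(6/5) = 3 + 5/6 = 23/6
2 + 1/(23/6) = 2 + 6/23 = 52/23
0 + 1/(52/23) = 0 + 23/52 = 23/52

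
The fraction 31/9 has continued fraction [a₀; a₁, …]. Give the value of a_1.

⌊31/9⌋ = 3, remainder 4
⌊9/4⌋ = 2, remainder 1

2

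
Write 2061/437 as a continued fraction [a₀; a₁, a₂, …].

Run the Euclidean algorithm, recording each quotient:
2061 ÷ 437 → quotient 4, remainder 313
437 ÷ 313 → quotient 1, remainder 124
313 ÷ 124 → quotient 2, remainder 65
124 ÷ 65 → quotient 1, remainder 59
65 ÷ 59 → quotient 1, remainder 6
59 ÷ 6 → quotient 9, remainder 5
6 ÷ 5 → quotient 1, remainder 1
5 ÷ 1 → quotient 5, remainder 0

[4; 1, 2, 1, 1, 9, 1, 5]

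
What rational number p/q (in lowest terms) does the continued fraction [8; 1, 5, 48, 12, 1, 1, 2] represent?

Start with 2.
1 + 1/(2/1) = 1 + 1/2 = 3/2
1 + 1/(3/2) = 1 + 2/3 = 5/3
12 + 1/(5/3) = 12 + 3/5 = 63/5
48 + 1/(63/5) = 48 + 5/63 = 3029/63
5 + 1/(3029/63) = 5 + 63/3029 = 15208/3029
1 + 1/(15208/3029) = 1 + 3029/15208 = 18237/15208
8 + 1/(18237/15208) = 8 + 15208/18237 = 161104/18237

161104/18237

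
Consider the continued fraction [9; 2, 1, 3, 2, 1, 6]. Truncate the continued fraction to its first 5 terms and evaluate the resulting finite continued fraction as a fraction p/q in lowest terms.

234/25

Work from the innermost term outward:
Start with 2.
3 + 1/(2/1) = 3 + 1/2 = 7/2
1 + 1/(7/2) = 1 + 2/7 = 9/7
2 + 1/(9/7) = 2 + 7/9 = 25/9
9 + 1/(25/9) = 9 + 9/25 = 234/25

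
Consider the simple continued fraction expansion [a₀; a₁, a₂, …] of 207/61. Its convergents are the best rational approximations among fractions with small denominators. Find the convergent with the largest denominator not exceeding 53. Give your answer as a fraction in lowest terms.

95/28

List convergents until the denominator exceeds the bound:
a_0 = 3: 3/1  (≤ bound)
a_1 = 2: 7/2  (≤ bound)
a_2 = 1: 10/3  (≤ bound)
a_3 = 1: 17/5  (≤ bound)
a_4 = 5: 95/28  (≤ bound)
a_5 = 2: 207/61  (> 53, stop)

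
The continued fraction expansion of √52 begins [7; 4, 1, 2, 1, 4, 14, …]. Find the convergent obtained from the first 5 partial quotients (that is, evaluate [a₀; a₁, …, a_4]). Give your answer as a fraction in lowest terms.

137/19

Build up convergents one term at a time:
a_0 = 7: 7/1
a_1 = 4: 29/4
a_2 = 1: 36/5
a_3 = 2: 101/14
a_4 = 1: 137/19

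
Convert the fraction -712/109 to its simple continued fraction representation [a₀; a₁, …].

[-7; 2, 7, 3, 2]

Repeatedly divide and take the remainder:
-712 ÷ 109 → quotient -7, remainder 51
109 ÷ 51 → quotient 2, remainder 7
51 ÷ 7 → quotient 7, remainder 2
7 ÷ 2 → quotient 3, remainder 1
2 ÷ 1 → quotient 2, remainder 0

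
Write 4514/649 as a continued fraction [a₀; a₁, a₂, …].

⌊4514/649⌋ = 6, remainder 620
⌊649/620⌋ = 1, remainder 29
⌊620/29⌋ = 21, remainder 11
⌊29/11⌋ = 2, remainder 7
⌊11/7⌋ = 1, remainder 4
⌊7/4⌋ = 1, remainder 3
⌊4/3⌋ = 1, remainder 1
⌊3/1⌋ = 3, remainder 0

[6; 1, 21, 2, 1, 1, 1, 3]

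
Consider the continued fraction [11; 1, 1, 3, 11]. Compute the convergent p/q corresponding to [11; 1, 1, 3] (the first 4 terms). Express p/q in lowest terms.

81/7

Starting at the tail and folding back:
Start with 3.
1 + 1/(3/1) = 1 + 1/3 = 4/3
1 + 1/(4/3) = 1 + 3/4 = 7/4
11 + 1/(7/4) = 11 + 4/7 = 81/7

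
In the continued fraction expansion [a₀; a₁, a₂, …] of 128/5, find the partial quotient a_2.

⌊128/5⌋ = 25, remainder 3
⌊5/3⌋ = 1, remainder 2
⌊3/2⌋ = 1, remainder 1

1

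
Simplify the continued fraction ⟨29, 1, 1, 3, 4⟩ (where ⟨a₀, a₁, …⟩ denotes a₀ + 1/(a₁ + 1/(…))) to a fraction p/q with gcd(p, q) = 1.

a_0 = 29: 29/1
a_1 = 1: 30/1
a_2 = 1: 59/2
a_3 = 3: 207/7
a_4 = 4: 887/30

887/30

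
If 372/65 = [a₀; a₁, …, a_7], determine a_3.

1

Repeatedly divide and take the remainder:
372 = 5·65 + 47, so a_0 = 5
65 = 1·47 + 18, so a_1 = 1
47 = 2·18 + 11, so a_2 = 2
18 = 1·11 + 7, so a_3 = 1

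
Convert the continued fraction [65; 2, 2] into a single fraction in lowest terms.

327/5

Start with 2.
2 + 1/(2/1) = 2 + 1/2 = 5/2
65 + 1/(5/2) = 65 + 2/5 = 327/5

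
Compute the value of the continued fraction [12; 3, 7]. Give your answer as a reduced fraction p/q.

271/22

a_0 = 12: 12/1
a_1 = 3: 37/3
a_2 = 7: 271/22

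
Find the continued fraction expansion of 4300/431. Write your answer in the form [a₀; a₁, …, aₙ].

[9; 1, 42, 10]

Run the Euclidean algorithm, recording each quotient:
4300 = 9·431 + 421, so a_0 = 9
431 = 1·421 + 10, so a_1 = 1
421 = 42·10 + 1, so a_2 = 42
10 = 10·1 + 0, so a_3 = 10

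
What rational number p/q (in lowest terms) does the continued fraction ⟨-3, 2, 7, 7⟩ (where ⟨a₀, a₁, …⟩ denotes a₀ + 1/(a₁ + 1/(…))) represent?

a_0 = -3: -3/1
a_1 = 2: -5/2
a_2 = 7: -38/15
a_3 = 7: -271/107

-271/107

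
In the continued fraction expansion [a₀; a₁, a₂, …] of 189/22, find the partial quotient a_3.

2

Apply division with remainder until the remainder is 0:
189 = 8·22 + 13, so a_0 = 8
22 = 1·13 + 9, so a_1 = 1
13 = 1·9 + 4, so a_2 = 1
9 = 2·4 + 1, so a_3 = 2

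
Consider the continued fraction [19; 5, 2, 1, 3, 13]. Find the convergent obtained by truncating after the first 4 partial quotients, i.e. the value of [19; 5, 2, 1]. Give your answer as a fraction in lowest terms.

Start with 1.
2 + 1/(1/1) = 2 + 1/1 = 3/1
5 + 1/(3/1) = 5 + 1/3 = 16/3
19 + 1/(16/3) = 19 + 3/16 = 307/16

307/16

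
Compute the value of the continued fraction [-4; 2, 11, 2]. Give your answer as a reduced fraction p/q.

-169/48

Start with 2.
11 + 1/(2/1) = 11 + 1/2 = 23/2
2 + 1/(23/2) = 2 + 2/23 = 48/23
-4 + 1/(48/23) = -4 + 23/48 = -169/48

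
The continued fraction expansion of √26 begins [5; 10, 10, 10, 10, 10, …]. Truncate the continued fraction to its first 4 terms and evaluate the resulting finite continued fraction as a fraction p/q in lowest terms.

Start with 10.
10 + 1/(10/1) = 10 + 1/10 = 101/10
10 + 1/(101/10) = 10 + 10/101 = 1020/101
5 + 1/(1020/101) = 5 + 101/1020 = 5201/1020

5201/1020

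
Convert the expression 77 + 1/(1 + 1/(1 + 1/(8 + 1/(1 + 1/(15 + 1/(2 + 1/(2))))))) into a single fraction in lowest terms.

Use the convergent recurrence hₖ = aₖ·hₖ₋₁ + hₖ₋₂ (and likewise for the denominators kₖ):
a_0 = 77: 77/1
a_1 = 1: 78/1
a_2 = 1: 155/2
a_3 = 8: 1318/17
a_4 = 1: 1473/19
a_5 = 15: 23413/302
a_6 = 2: 48299/623
a_7 = 2: 120011/1548

120011/1548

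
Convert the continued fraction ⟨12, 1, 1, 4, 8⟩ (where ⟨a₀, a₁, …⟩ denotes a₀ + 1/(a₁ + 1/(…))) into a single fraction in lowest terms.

929/74

Build up convergents one term at a time:
a_0 = 12: 12/1
a_1 = 1: 13/1
a_2 = 1: 25/2
a_3 = 4: 113/9
a_4 = 8: 929/74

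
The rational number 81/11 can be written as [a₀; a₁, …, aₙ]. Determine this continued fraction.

81 = 7·11 + 4, so a_0 = 7
11 = 2·4 + 3, so a_1 = 2
4 = 1·3 + 1, so a_2 = 1
3 = 3·1 + 0, so a_3 = 3

[7; 2, 1, 3]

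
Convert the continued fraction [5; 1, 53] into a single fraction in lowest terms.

Work from the innermost term outward:
Start with 53.
1 + 1/(53/1) = 1 + 1/53 = 54/53
5 + 1/(54/53) = 5 + 53/54 = 323/54

323/54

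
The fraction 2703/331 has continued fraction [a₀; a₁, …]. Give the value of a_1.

6

2703 = 8·331 + 55, so a_0 = 8
331 = 6·55 + 1, so a_1 = 6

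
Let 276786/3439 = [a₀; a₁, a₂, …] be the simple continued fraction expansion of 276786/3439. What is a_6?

15

Apply division with remainder until the remainder is 0:
276786 ÷ 3439 → quotient 80, remainder 1666
3439 ÷ 1666 → quotient 2, remainder 107
1666 ÷ 107 → quotient 15, remainder 61
107 ÷ 61 → quotient 1, remainder 46
61 ÷ 46 → quotient 1, remainder 15
46 ÷ 15 → quotient 3, remainder 1
15 ÷ 1 → quotient 15, remainder 0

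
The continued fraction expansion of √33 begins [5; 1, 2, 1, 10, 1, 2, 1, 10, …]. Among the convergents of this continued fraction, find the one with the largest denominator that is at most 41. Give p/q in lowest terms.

23/4

a_0 = 5: 5/1  (≤ bound)
a_1 = 1: 6/1  (≤ bound)
a_2 = 2: 17/3  (≤ bound)
a_3 = 1: 23/4  (≤ bound)
a_4 = 10: 247/43  (> 41, stop)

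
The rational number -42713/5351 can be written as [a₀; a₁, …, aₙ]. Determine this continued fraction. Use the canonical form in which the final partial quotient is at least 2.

[-8; 56, 3, 15, 2]

⌊-42713/5351⌋ = -8, remainder 95
⌊5351/95⌋ = 56, remainder 31
⌊95/31⌋ = 3, remainder 2
⌊31/2⌋ = 15, remainder 1
⌊2/1⌋ = 2, remainder 0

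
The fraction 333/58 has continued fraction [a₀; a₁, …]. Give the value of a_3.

1

Run the Euclidean algorithm, recording each quotient:
333 = 5·58 + 43, so a_0 = 5
58 = 1·43 + 15, so a_1 = 1
43 = 2·15 + 13, so a_2 = 2
15 = 1·13 + 2, so a_3 = 1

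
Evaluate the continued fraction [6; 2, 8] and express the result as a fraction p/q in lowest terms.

110/17

Start with 8.
2 + 1/(8/1) = 2 + 1/8 = 17/8
6 + 1/(17/8) = 6 + 8/17 = 110/17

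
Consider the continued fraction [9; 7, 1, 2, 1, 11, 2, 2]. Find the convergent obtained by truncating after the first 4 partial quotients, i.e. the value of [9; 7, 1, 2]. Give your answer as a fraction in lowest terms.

Build up convergents one term at a time:
a_0 = 9: 9/1
a_1 = 7: 64/7
a_2 = 1: 73/8
a_3 = 2: 210/23

210/23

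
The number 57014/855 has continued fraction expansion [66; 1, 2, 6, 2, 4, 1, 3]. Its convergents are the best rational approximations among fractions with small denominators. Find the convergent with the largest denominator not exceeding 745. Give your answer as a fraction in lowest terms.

14937/224

List convergents until the denominator exceeds the bound:
a_0 = 66: 66/1  (≤ bound)
a_1 = 1: 67/1  (≤ bound)
a_2 = 2: 200/3  (≤ bound)
a_3 = 6: 1267/19  (≤ bound)
a_4 = 2: 2734/41  (≤ bound)
a_5 = 4: 12203/183  (≤ bound)
a_6 = 1: 14937/224  (≤ bound)
a_7 = 3: 57014/855  (> 745, stop)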